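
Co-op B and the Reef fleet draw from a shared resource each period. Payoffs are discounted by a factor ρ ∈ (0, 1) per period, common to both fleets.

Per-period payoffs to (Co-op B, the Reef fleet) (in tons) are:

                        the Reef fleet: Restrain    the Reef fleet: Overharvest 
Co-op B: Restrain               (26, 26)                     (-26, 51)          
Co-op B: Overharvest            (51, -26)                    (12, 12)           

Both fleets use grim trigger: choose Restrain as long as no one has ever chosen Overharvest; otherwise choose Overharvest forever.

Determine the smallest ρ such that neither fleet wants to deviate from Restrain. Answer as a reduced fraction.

25/39

One-period gain from deviating is 51 − 26 = 25. The loss is 26 − 12 = 14 in every subsequent period, with present value 14·ρ/(1−ρ).
Deviation is unprofitable when 14·ρ/(1−ρ) ≥ 25, i.e. ρ/(1−ρ) ≥ 25/14.
Equivalently ρ ≥ 25/(25+14) = 25/39.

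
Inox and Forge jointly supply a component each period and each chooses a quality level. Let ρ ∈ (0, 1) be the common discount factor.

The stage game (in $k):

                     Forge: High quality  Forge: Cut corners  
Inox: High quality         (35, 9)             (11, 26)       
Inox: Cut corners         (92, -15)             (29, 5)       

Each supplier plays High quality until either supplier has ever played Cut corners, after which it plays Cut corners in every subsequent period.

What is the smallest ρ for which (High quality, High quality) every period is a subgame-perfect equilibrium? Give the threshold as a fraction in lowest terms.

19/21

For Inox: deviation gain 92−35 = 57, per-period punishment loss 35−29 = 6. IC gives ρ ≥ 57/63 = 19/21.
For Forge: gain 17, loss 4 per period, so ρ ≥ 17/21.
The tighter constraint is Inox's, so cooperation needs ρ ≥ 19/21.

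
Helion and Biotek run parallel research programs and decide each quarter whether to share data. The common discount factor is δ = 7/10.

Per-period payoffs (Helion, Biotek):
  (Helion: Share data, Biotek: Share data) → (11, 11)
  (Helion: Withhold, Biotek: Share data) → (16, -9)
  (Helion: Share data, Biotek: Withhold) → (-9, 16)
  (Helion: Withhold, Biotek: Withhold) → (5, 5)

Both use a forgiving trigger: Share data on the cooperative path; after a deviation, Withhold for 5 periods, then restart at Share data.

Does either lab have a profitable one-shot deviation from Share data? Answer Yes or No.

No

Comparing payoff streams over the 6 periods until play realigns: cooperate → 11(1+δ+…+δ^5); deviate → 16 + 5(δ+…+δ^5).
Cooperation is sustained iff (11−5)(δ+…+δ^5) ≥ 16−11.
δ+…+δ^5 = 7/10·(1−(7/10)^5)/(1−7/10) = 1.9412, and (16−11)/(11−5) = 0.8333.
1.9412 ≥ 0.8333, so cooperation is sustainable.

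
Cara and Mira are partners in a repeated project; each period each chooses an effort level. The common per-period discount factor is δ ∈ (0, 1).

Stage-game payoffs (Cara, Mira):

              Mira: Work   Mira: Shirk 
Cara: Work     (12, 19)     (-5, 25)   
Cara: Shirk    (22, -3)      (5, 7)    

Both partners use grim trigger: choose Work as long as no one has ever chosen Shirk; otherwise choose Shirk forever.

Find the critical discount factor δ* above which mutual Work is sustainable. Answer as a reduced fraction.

10/17

For Cara: deviation gain 22−12 = 10, per-period punishment loss 12−5 = 7. IC gives δ ≥ 10/17.
For Mira: gain 6, loss 12 per period, so δ ≥ 6/18 = 1/3.
The tighter constraint is Cara's, so cooperation needs δ ≥ 10/17.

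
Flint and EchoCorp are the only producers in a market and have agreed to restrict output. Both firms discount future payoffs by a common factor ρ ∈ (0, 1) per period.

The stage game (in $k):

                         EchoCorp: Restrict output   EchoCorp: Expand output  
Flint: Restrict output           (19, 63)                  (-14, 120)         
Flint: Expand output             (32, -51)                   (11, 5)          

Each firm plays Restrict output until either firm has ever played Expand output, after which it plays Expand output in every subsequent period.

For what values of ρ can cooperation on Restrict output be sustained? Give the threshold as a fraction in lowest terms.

Flint: cooperation gives 19 each period; deviation gives 32 once then 11 forever.
  19/(1−ρ) ≥ 32 + 11ρ/(1−ρ) ⇒ ρ ≥ 13/21.
EchoCorp: cooperation gives 63 each period; deviation gives 120 once then 5 forever.
  ρ ≥ 57/115.
Both must hold, so the binding constraint is Flint's: ρ ≥ 13/21.

13/21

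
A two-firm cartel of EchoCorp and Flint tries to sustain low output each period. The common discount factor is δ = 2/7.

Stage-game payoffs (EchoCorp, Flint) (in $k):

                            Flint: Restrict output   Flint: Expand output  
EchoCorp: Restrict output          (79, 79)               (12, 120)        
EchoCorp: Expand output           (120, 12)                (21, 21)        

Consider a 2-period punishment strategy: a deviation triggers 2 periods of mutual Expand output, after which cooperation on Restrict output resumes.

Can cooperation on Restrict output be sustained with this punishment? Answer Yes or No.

IC: δ+…+δ^2 ≥ (120−79)/(79−21) = 41/58.
At δ = 2/7: partial sum = 0.3673 < 0.7069. Cooperation not sustainable.

No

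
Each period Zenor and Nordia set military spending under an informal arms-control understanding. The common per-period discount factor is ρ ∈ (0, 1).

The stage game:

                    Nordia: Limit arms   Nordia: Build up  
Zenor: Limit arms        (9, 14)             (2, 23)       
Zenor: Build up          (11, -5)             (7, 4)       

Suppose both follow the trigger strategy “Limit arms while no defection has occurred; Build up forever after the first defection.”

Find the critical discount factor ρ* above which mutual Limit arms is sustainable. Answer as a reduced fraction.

1/2

Zenor's threshold: (11−9)/(11−7) = 1/2.
Nordia's threshold: (23−14)/(23−4) = 9/19.
1/2 > 9/19, so Zenor binds and ρ* = 1/2.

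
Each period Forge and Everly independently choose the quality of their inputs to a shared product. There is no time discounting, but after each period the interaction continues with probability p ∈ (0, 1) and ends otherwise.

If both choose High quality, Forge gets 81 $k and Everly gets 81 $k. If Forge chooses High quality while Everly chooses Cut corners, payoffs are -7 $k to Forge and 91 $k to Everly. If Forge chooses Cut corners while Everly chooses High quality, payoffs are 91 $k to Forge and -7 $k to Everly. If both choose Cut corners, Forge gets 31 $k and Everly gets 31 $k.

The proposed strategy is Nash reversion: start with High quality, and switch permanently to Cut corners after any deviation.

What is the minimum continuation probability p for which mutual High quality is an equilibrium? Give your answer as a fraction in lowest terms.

1/6

With no time discounting, the continuation probability p plays the role of the discount factor.
Grim-trigger IC: 81/(1−p) ≥ 91 + 31p/(1−p) ⇒ p ≥ (91−81)/(91−31) = 1/6.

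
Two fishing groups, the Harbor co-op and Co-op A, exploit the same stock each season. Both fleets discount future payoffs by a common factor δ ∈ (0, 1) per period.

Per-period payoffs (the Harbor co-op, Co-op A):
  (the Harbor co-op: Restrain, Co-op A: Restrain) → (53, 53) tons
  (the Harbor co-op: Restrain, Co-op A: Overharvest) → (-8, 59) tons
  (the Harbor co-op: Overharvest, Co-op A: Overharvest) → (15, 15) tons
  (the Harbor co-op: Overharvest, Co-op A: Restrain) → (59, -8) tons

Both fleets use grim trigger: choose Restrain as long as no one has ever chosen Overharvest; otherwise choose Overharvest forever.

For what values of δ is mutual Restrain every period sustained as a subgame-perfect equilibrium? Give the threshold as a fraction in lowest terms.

One-period gain from deviating is 59 − 53 = 6. The loss is 53 − 15 = 38 in every subsequent period, with present value 38·δ/(1−δ).
Deviation is unprofitable when 38·δ/(1−δ) ≥ 6, i.e. δ/(1−δ) ≥ 3/19.
Equivalently δ ≥ 6/(6+38) = 3/22.

3/22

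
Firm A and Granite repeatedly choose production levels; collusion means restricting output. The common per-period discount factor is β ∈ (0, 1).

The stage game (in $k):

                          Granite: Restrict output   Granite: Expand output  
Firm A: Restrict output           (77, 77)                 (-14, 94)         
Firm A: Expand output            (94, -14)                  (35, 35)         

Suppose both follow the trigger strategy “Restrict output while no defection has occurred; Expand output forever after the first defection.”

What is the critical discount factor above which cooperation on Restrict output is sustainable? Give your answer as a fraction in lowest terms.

77/(1−β) ≥ 94 + 35β/(1−β)
77 ≥ 94 − 59β
β ≥ 17/59.

17/59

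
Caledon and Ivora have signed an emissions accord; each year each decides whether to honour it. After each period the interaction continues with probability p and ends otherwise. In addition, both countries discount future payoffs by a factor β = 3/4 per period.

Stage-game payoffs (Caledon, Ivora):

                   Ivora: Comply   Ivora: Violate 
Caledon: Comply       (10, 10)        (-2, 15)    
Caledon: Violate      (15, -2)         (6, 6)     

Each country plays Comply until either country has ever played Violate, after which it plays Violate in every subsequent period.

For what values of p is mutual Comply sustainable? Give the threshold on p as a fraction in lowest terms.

Expected continuation weight on next period's payoff is β·p = 3/4·p, which plays the role of the discount factor.
Cooperation requires 3/4·p ≥ (15−10)/(15−6) = 5/9, hence p ≥ 20/27.

20/27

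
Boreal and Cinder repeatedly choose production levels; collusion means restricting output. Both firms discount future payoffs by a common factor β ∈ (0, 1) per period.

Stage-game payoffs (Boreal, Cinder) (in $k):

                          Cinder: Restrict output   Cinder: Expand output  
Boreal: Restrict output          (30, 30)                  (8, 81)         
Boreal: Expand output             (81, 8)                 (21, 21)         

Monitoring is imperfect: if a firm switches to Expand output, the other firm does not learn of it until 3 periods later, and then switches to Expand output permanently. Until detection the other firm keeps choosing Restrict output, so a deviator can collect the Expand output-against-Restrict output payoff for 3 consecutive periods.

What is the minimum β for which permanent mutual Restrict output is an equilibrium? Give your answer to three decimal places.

0.947

Deviating for the 3 undetected periods gains 81−30 = 51 per period over cooperation, then loses 30−21 = 9 per period forever once punishment starts.
Gain: 51(1 + β + … + β^2); loss: 9·β^3/(1−β).
No profitable deviation ⇔ 51(1−β^3) ≤ 9·β^3, i.e. β^3 ≥ 51/(51+9) = 17/20.
Hence β ≥ (17/20)^(1/3) ≈ 0.947.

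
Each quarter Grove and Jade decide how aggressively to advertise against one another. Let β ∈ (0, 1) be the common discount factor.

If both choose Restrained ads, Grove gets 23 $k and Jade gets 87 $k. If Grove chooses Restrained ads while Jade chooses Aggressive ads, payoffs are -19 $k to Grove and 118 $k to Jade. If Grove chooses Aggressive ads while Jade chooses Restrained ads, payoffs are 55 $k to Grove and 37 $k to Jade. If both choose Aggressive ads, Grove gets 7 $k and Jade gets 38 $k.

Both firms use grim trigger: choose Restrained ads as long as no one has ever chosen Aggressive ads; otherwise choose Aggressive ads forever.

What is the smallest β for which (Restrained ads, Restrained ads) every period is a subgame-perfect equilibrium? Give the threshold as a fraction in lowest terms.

Grove: cooperation gives 23 each period; deviation gives 55 once then 7 forever.
  23/(1−β) ≥ 55 + 7β/(1−β) ⇒ β ≥ 32/48 = 2/3.
Jade: cooperation gives 87 each period; deviation gives 118 once then 38 forever.
  β ≥ 31/80.
Both must hold, so the binding constraint is Grove's: β ≥ 2/3.

2/3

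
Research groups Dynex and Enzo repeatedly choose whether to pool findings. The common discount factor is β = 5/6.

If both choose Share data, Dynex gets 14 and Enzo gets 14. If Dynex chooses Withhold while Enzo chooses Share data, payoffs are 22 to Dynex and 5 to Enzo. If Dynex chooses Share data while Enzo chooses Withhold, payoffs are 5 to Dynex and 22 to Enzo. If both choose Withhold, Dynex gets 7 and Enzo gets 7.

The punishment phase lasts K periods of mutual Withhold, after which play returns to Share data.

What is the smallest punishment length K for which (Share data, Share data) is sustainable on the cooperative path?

2

Need Σ_{k=1}^{K} β^k ≥ (22−14)/(14−7) = 1.1429 at β = 5/6.
At K = 1 the sum is 0.8333 < 1.1429; at K = 2 it is 1.5278 ≥ 1.1429.
So the minimum punishment length is K = 2.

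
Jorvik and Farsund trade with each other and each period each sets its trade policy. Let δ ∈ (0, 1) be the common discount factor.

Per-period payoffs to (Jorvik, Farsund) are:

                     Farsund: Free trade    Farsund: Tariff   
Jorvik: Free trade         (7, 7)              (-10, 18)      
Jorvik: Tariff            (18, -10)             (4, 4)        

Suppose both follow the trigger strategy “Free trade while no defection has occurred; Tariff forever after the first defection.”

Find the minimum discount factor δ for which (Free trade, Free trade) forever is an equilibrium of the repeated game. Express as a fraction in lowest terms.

11/14

Cooperation forever yields 7 each period: 7/(1−δ).
Deviating yields 18 once, then 4 forever: 18 + 4δ/(1−δ).
No profitable deviation requires 7/(1−δ) ≥ 18 + 4δ/(1−δ).
Multiplying by (1−δ): 7 ≥ 18(1−δ) + 4δ = 18 − 14δ.
So 14δ ≥ 11, i.e. δ ≥ 11/14.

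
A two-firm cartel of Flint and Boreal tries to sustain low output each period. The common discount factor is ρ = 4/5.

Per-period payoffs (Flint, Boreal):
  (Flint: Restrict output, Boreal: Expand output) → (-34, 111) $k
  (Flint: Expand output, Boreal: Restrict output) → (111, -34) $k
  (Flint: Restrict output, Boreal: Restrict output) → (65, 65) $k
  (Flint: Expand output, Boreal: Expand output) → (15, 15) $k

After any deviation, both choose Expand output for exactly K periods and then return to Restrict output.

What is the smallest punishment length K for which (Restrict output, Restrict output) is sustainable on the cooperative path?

2

No profitable deviation requires (65−15)(ρ+…+ρ^K) ≥ 111−65, i.e. ρ+…+ρ^K ≥ 23/25 ≈ 0.9200.
With ρ = 4/5, the partial sums are K=1: 0.8000, K=2: 1.4400.
K = 2 is the first length at which the sum reaches 0.9200.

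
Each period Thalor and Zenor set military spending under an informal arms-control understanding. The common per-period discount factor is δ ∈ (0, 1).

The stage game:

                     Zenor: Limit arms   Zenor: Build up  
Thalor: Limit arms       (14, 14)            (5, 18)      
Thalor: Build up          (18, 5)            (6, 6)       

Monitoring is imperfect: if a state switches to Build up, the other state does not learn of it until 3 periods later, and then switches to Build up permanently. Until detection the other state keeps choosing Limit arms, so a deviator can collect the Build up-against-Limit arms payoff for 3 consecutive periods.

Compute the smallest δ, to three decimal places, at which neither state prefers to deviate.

0.693

A deviator earns 18 for 3 periods, then 6 forever; cooperating earns 14 forever. Multiplying the IC by (1−δ):
14 ≥ 18(1−δ^3) + 6δ^3, so 12·δ^3 ≥ 4 and δ^3 ≥ 1/3.
δ ≥ (1/3)^(1/3) ≈ 0.693.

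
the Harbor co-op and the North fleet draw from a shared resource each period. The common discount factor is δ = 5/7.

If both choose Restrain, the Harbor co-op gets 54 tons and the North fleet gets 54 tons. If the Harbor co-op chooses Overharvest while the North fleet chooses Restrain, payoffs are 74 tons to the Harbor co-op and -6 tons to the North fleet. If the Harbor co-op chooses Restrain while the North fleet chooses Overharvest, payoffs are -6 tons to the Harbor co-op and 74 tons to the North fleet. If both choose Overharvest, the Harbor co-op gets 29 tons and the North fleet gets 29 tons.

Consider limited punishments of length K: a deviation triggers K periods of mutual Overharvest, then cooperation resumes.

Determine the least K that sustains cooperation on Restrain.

2

Need Σ_{k=1}^{K} δ^k ≥ (74−54)/(54−29) = 0.8000 at δ = 5/7.
At K = 1 the sum is 0.7143 < 0.8000; at K = 2 it is 1.2245 ≥ 0.8000.
So the minimum punishment length is K = 2.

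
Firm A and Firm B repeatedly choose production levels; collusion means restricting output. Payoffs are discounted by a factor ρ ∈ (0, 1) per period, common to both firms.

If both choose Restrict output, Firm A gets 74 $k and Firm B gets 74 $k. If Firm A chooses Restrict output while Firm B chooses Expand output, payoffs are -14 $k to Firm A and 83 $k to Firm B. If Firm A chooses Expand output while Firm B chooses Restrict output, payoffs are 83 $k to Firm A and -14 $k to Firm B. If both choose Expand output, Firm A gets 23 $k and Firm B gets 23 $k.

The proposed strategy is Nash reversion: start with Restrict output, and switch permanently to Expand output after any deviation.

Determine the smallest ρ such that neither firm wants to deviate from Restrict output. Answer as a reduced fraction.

3/20

Under grim trigger the critical discount factor is (T−C)/(T−P) with T = 83, C = 74, P = 23.
ρ* = (83−74)/(83−23) = 9/60 = 3/20.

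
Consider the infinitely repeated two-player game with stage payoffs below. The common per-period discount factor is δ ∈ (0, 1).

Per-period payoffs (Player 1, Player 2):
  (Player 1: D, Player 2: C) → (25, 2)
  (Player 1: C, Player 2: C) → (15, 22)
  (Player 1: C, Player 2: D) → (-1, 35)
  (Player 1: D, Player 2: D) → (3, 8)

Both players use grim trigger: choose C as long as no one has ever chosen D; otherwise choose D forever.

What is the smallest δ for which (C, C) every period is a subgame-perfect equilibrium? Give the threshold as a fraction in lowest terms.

For Player 1: deviation gain 25−15 = 10, per-period punishment loss 15−3 = 12. IC gives δ ≥ 10/22 = 5/11.
For Player 2: gain 13, loss 14 per period, so δ ≥ 13/27.
The tighter constraint is Player 2's, so cooperation needs δ ≥ 13/27.

13/27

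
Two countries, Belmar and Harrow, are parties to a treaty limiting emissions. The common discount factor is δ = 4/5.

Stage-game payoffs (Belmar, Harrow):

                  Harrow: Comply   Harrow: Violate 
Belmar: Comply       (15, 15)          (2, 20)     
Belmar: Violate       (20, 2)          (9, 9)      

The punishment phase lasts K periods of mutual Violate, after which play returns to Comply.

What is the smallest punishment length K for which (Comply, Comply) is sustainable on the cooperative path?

Need Σ_{k=1}^{K} δ^k ≥ (20−15)/(15−9) = 0.8333 at δ = 4/5.
At K = 1 the sum is 0.8000 < 0.8333; at K = 2 it is 1.4400 ≥ 0.8333.
So the minimum punishment length is K = 2.

2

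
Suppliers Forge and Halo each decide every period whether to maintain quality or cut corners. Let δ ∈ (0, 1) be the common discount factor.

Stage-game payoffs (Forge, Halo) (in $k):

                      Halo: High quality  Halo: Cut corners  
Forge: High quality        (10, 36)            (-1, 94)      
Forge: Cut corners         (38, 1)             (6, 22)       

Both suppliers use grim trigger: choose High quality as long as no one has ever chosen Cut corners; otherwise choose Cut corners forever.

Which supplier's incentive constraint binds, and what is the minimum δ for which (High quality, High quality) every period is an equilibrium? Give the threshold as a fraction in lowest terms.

Forge; δ ≥ 7/8

For Forge: deviation gain 38−10 = 28, per-period punishment loss 10−6 = 4. IC gives δ ≥ 28/32 = 7/8.
For Halo: gain 58, loss 14 per period, so δ ≥ 58/72 = 29/36.
The tighter constraint is Forge's, so cooperation needs δ ≥ 7/8.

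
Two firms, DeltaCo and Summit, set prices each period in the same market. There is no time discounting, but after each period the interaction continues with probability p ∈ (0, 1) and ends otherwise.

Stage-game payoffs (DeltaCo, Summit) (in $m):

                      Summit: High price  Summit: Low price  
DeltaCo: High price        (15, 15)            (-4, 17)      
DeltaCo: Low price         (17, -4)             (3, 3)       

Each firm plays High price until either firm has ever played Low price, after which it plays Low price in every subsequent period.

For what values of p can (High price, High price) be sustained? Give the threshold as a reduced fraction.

1/7

With no time discounting, the continuation probability p plays the role of the discount factor.
Grim-trigger IC: 15/(1−p) ≥ 17 + 3p/(1−p) ⇒ p ≥ (17−15)/(17−3) = 1/7.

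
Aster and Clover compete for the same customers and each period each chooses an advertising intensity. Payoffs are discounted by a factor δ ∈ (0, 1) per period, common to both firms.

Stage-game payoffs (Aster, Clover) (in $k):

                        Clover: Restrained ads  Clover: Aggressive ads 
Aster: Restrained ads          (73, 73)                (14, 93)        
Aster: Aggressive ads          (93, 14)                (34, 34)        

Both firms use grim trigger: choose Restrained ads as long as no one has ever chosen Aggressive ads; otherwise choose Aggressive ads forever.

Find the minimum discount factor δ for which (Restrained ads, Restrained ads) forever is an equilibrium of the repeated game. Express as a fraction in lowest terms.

20/59

One-period gain from deviating is 93 − 73 = 20. The loss is 73 − 34 = 39 in every subsequent period, with present value 39·δ/(1−δ).
Deviation is unprofitable when 39·δ/(1−δ) ≥ 20, i.e. δ/(1−δ) ≥ 20/39.
Equivalently δ ≥ 20/(20+39) = 20/59.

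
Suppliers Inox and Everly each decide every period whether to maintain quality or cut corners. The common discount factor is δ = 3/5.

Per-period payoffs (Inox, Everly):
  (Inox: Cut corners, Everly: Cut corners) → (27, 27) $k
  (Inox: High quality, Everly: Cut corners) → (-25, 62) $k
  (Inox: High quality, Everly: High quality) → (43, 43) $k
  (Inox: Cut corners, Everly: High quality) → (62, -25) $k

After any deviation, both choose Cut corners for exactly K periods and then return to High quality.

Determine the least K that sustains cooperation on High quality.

Need Σ_{k=1}^{K} δ^k ≥ (62−43)/(43−27) = 1.1875 at δ = 3/5.
At K = 3 the sum is 1.1760 < 1.1875; at K = 4 it is 1.3056 ≥ 1.1875.
So the minimum punishment length is K = 4.

4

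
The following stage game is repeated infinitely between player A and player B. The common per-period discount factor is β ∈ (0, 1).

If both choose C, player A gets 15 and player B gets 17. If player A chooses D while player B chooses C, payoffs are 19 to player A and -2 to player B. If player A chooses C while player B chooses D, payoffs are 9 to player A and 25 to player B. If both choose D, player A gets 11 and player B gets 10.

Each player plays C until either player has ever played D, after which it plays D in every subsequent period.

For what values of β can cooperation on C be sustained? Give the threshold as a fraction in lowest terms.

player A's threshold: (19−15)/(19−11) = 1/2.
player B's threshold: (25−17)/(25−10) = 8/15.
1/2 < 8/15, so player B binds and β* = 8/15.

8/15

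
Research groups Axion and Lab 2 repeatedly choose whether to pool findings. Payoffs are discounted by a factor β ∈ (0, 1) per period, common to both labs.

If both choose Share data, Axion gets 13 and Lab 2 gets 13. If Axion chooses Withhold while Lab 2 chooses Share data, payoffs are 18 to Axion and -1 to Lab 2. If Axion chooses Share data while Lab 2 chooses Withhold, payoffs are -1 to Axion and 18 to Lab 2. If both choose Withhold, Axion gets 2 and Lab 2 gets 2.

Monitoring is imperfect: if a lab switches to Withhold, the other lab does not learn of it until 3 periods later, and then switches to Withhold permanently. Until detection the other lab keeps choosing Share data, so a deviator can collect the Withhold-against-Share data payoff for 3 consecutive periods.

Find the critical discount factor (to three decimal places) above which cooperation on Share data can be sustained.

0.679

The best deviation is to choose Withhold for all 3 undetected periods, earning 18 each, then 2 forever once detected.
Deviation value: 18(1−β^3)/(1−β) + 2β^3/(1−β); cooperation value: 13/(1−β).
IC: 13 ≥ 18(1−β^3) + 2β^3 = 18 − 16β^3.
So β^3 ≥ 5/16, giving β ≥ (5/16)^(1/3) ≈ 0.679.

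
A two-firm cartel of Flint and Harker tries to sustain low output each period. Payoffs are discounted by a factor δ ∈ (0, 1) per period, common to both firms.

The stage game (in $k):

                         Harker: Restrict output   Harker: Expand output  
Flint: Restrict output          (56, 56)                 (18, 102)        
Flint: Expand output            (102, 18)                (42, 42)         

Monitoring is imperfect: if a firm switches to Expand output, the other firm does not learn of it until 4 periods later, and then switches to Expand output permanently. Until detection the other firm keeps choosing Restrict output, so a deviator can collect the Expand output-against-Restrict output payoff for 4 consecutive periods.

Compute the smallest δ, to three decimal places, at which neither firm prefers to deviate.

Deviating for the 4 undetected periods gains 102−56 = 46 per period over cooperation, then loses 56−42 = 14 per period forever once punishment starts.
Gain: 46(1 + δ + … + δ^3); loss: 14·δ^4/(1−δ).
No profitable deviation ⇔ 46(1−δ^4) ≤ 14·δ^4, i.e. δ^4 ≥ 46/(46+14) = 23/30.
Hence δ ≥ (23/30)^(1/4) ≈ 0.936.

0.936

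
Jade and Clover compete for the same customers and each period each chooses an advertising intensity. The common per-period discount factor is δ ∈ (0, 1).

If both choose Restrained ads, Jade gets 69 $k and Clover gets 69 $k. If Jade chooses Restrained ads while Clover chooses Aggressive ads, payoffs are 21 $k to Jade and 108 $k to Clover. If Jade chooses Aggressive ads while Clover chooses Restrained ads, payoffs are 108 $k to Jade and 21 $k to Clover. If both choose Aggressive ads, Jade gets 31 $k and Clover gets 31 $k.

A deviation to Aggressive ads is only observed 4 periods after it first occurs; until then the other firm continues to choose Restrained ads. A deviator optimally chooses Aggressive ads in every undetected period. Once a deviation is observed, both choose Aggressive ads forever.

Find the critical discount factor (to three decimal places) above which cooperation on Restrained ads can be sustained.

0.844

Deviating for the 4 undetected periods gains 108−69 = 39 per period over cooperation, then loses 69−31 = 38 per period forever once punishment starts.
Gain: 39(1 + δ + … + δ^3); loss: 38·δ^4/(1−δ).
No profitable deviation ⇔ 39(1−δ^4) ≤ 38·δ^4, i.e. δ^4 ≥ 39/(39+38) = 39/77.
Hence δ ≥ (39/77)^(1/4) ≈ 0.844.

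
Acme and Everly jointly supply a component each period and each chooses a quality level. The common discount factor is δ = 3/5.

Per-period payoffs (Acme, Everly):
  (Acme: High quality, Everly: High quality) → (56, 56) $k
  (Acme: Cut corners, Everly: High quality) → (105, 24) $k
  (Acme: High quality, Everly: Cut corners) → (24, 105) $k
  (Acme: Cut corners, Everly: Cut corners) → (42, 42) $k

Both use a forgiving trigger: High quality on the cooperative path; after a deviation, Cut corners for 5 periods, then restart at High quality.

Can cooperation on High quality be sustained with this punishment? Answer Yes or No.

No

IC: δ+…+δ^5 ≥ (105−56)/(56−42) = 7/2.
At δ = 3/5: partial sum = 1.3834 < 3.5000. Cooperation not sustainable.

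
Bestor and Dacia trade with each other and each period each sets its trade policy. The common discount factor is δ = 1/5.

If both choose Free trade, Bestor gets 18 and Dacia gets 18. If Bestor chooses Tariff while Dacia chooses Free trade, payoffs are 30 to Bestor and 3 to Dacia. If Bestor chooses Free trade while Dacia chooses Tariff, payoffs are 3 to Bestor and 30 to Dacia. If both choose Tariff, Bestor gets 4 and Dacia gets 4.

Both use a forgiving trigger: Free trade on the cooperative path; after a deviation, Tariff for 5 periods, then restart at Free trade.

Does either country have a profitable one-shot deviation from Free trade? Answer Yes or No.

Yes

IC: δ+…+δ^5 ≥ (30−18)/(18−4) = 6/7.
At δ = 1/5: partial sum = 0.2499 < 0.8571. Cooperation not sustainable.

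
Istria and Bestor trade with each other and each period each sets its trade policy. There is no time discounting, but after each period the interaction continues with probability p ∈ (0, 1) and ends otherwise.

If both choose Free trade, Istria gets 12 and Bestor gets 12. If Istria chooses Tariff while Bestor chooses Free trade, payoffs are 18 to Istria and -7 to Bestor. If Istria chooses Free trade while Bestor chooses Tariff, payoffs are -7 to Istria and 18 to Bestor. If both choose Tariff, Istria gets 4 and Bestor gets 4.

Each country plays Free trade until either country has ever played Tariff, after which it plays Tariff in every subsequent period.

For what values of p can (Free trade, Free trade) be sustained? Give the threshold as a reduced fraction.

With no time discounting, the continuation probability p plays the role of the discount factor.
Grim-trigger IC: 12/(1−p) ≥ 18 + 4p/(1−p) ⇒ p ≥ (18−12)/(18−4) = 3/7.

3/7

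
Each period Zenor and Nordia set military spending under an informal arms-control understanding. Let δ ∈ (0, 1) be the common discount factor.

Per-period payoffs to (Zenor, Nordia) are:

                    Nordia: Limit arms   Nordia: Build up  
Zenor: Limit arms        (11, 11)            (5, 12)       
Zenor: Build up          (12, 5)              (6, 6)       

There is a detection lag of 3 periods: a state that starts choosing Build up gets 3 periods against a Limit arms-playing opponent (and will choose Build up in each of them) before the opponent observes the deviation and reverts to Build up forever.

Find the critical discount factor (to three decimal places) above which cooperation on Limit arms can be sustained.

The best deviation is to choose Build up for all 3 undetected periods, earning 12 each, then 6 forever once detected.
Deviation value: 12(1−δ^3)/(1−δ) + 6δ^3/(1−δ); cooperation value: 11/(1−δ).
IC: 11 ≥ 12(1−δ^3) + 6δ^3 = 12 − 6δ^3.
So δ^3 ≥ 1/6, giving δ ≥ (1/6)^(1/3) ≈ 0.550.

0.550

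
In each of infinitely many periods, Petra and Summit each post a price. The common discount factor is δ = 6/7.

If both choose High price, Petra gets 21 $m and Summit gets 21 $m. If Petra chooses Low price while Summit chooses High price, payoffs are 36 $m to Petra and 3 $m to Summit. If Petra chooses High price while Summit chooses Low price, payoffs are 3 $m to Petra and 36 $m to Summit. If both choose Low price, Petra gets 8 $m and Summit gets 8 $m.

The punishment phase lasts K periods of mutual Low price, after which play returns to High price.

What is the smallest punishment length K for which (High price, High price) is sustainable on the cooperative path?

2

No profitable deviation requires (21−8)(δ+…+δ^K) ≥ 36−21, i.e. δ+…+δ^K ≥ 15/13 ≈ 1.1538.
With δ = 6/7, the partial sums are K=1: 0.8571, K=2: 1.5918.
K = 2 is the first length at which the sum reaches 1.1538.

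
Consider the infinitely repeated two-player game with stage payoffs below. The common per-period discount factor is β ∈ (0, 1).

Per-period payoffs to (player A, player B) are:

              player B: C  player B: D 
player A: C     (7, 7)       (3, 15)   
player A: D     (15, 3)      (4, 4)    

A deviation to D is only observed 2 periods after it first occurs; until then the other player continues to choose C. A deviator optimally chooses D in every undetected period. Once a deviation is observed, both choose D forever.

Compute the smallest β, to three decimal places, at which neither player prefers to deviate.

0.853

Deviating for the 2 undetected periods gains 15−7 = 8 per period over cooperation, then loses 7−4 = 3 per period forever once punishment starts.
Gain: 8(1 + β + … + β^1); loss: 3·β^2/(1−β).
No profitable deviation ⇔ 8(1−β^2) ≤ 3·β^2, i.e. β^2 ≥ 8/(8+3) = 8/11.
Hence β ≥ (8/11)^(1/2) ≈ 0.853.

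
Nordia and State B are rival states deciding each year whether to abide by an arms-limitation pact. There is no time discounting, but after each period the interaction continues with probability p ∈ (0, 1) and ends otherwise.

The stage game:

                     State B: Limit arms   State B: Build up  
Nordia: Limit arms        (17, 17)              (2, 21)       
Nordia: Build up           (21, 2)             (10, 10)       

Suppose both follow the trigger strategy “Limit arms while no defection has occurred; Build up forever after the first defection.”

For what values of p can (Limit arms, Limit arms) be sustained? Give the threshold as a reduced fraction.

Expected cooperation value is 17 + p·17 + p²·17 + … = 17/(1−p); deviation gives 21 + p·10/(1−p).
17 ≥ 21(1−p) + 10p ⇒ 11p ≥ 4 ⇒ p ≥ 4/11.

4/11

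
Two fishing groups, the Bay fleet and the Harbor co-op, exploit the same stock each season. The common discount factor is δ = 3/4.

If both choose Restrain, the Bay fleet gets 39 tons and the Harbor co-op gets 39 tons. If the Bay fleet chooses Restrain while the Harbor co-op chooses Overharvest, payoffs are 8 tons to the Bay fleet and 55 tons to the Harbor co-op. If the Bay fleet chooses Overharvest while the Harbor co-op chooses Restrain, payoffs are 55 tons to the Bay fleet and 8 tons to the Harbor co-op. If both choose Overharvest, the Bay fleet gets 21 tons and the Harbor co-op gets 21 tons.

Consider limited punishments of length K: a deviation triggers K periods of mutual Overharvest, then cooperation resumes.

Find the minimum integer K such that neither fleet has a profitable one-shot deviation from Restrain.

2

Need Σ_{k=1}^{K} δ^k ≥ (55−39)/(39−21) = 0.8889 at δ = 3/4.
At K = 1 the sum is 0.7500 < 0.8889; at K = 2 it is 1.3125 ≥ 0.8889.
So the minimum punishment length is K = 2.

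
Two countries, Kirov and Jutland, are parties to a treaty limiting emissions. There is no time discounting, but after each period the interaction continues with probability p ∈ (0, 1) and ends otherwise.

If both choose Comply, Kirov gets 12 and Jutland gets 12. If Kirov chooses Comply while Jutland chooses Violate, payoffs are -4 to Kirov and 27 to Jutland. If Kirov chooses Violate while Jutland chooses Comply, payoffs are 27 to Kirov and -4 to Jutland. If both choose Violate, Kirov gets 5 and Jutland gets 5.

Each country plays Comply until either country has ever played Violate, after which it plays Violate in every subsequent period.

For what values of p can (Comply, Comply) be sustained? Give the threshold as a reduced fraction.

15/22

Expected cooperation value is 12 + p·12 + p²·12 + … = 12/(1−p); deviation gives 27 + p·5/(1−p).
12 ≥ 27(1−p) + 5p ⇒ 22p ≥ 15 ⇒ p ≥ 15/22.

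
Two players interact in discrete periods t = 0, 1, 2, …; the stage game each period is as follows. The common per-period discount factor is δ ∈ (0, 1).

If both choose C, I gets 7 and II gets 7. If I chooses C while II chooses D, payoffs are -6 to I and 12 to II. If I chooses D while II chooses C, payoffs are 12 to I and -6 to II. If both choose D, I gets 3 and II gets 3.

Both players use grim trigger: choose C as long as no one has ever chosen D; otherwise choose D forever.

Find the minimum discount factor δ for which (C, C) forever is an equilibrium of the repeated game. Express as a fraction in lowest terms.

5/9

Cooperation forever yields 7 each period: 7/(1−δ).
Deviating yields 12 once, then 3 forever: 12 + 3δ/(1−δ).
No profitable deviation requires 7/(1−δ) ≥ 12 + 3δ/(1−δ).
Multiplying by (1−δ): 7 ≥ 12(1−δ) + 3δ = 12 − 9δ.
So 9δ ≥ 5, i.e. δ ≥ 5/9.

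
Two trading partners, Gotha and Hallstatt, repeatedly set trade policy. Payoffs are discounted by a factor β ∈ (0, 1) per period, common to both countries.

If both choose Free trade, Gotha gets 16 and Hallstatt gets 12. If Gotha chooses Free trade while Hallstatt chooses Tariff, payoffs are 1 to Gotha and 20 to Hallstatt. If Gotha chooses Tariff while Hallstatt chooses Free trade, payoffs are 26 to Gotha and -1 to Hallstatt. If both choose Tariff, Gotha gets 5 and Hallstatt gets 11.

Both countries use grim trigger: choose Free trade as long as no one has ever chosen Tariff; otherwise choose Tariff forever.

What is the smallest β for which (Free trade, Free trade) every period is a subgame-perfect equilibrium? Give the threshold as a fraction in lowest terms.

8/9

For Gotha: deviation gain 26−16 = 10, per-period punishment loss 16−5 = 11. IC gives β ≥ 10/21.
For Hallstatt: gain 8, loss 1 per period, so β ≥ 8/9.
The tighter constraint is Hallstatt's, so cooperation needs β ≥ 8/9.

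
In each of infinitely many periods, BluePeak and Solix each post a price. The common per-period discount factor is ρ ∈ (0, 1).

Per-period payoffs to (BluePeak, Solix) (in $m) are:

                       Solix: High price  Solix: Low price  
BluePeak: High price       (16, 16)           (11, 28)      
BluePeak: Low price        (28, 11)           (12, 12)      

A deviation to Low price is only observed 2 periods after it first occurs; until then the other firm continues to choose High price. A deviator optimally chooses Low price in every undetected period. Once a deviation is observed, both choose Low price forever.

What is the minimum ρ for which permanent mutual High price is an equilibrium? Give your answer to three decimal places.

A deviator earns 28 for 2 periods, then 12 forever; cooperating earns 16 forever. Multiplying the IC by (1−ρ):
16 ≥ 28(1−ρ^2) + 12ρ^2, so 16·ρ^2 ≥ 12 and ρ^2 ≥ 3/4.
ρ ≥ (3/4)^(1/2) ≈ 0.866.

0.866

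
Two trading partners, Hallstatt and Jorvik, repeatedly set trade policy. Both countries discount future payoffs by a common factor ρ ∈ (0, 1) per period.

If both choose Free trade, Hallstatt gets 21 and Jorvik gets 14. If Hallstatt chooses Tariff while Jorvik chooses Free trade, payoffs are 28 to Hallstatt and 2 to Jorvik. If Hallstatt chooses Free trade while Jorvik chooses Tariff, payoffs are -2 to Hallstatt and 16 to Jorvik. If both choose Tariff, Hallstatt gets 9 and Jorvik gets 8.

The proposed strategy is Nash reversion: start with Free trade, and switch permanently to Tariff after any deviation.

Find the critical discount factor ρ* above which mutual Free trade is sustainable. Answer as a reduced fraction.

7/19

For Hallstatt: deviation gain 28−21 = 7, per-period punishment loss 21−9 = 12. IC gives ρ ≥ 7/19.
For Jorvik: gain 2, loss 6 per period, so ρ ≥ 2/8 = 1/4.
The tighter constraint is Hallstatt's, so cooperation needs ρ ≥ 7/19.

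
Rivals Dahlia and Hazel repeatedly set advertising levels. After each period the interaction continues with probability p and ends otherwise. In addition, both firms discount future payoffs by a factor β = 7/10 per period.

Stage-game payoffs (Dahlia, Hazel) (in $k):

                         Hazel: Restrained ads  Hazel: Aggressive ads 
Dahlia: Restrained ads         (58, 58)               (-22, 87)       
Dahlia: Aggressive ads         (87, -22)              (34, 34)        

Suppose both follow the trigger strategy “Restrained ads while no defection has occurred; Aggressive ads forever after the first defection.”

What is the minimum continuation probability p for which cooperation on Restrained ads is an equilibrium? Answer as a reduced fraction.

Expected continuation weight on next period's payoff is β·p = 7/10·p, which plays the role of the discount factor.
Cooperation requires 7/10·p ≥ (87−58)/(87−34) = 29/53, hence p ≥ 290/371.

290/371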